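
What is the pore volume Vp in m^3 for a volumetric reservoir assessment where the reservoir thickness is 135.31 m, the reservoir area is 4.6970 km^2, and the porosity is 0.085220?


Vp = A * 1e6 * hr * phi
Vp = 4.6970 * 1e6 * 135.31 * 0.085220
Vp = 5.4162e+07 m^3


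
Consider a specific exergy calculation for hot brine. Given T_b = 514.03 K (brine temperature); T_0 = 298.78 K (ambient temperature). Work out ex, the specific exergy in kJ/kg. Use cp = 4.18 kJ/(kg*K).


ex = cp * ((T_b - T_0) - T_0 * ln(T_b/T_0))
ex = 4.18 * ((514.03 - 298.78) - 298.78 * ln(514.03/298.78))
ex = 222.12 kJ/kg


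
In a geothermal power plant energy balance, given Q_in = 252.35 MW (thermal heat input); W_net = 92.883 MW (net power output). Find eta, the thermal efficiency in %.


eta = W_net / Q_in * 100
eta = 92.883 / 252.35 * 100
eta = 36.807 %


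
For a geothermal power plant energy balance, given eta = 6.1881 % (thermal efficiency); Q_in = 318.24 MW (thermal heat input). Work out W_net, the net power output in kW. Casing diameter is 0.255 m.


W_net = eta / 100 * Q_in
W_net = 6.1881 / 100 * 318.24
W_net = 19.69301 MW
Convert: 19.69301 MW * 1000.0 = 19693 kW
W_net = 19693 kW


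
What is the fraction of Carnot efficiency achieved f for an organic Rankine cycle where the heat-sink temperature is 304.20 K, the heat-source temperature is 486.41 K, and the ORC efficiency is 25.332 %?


f = (eta_orc/100) / (1 - Tc/Th)
f = (25.332/100) / (1 - 304.20/486.41)
f = 0.67624


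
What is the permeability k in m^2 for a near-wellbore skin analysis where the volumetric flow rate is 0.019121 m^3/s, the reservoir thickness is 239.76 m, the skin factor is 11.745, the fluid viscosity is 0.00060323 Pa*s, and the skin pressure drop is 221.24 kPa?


k = S*q*mu / (2*pi*dP_s*1000*hr)
k = 11.745*0.019121*0.00060323 / (2*pi*221.24*1000*239.76)
k = 4.0647e-13 m^2


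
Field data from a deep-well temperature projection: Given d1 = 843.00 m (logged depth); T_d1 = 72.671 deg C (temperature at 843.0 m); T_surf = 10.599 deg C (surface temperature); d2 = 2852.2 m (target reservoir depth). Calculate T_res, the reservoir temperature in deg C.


Step 1: grad = (T_d1 - T_surf)/d1 * 1000 = (72.671 - 10.599)/843.0 * 1000 = 73.63227 deg C/km
Step 2: T_res = T_surf + grad*d2/1000 = 10.599 + 73.63227*2852.2/1000 = 220.61 deg C
T_res = 220.61 deg C


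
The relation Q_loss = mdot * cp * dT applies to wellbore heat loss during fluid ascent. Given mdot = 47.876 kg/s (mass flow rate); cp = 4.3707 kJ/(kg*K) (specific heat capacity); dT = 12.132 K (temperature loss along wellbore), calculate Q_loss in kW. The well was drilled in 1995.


Q_loss = mdot * cp * dT
Q_loss = 47.876 * 4.3707 * 12.132
Q_loss = 2538.6 kW


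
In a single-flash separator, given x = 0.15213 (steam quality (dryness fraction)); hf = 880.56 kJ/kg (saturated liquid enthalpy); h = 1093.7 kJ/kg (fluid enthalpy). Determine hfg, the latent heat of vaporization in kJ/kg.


hfg = (h - hf) / x
hfg = (1093.7 - 880.56) / 0.15213
hfg = 1401.0 kJ/kg


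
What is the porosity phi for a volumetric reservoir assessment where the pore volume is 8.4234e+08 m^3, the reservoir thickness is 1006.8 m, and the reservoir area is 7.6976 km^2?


phi = Vp / (A * 1e6 * hr)
phi = 8.4234e+08 / (7.6976 * 1e6 * 1006.8)
phi = 0.10869


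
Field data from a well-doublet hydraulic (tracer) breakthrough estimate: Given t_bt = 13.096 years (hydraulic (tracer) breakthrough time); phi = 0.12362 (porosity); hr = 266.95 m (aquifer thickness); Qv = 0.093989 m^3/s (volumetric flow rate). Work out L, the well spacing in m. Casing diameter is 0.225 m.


L = sqrt(t_bt*365.25*86400*3*Qv / (pi*hr*phi))
L = sqrt(13.096*365.25*86400*3*0.093989 / (pi*266.95*0.12362))
L = 1060.2 m


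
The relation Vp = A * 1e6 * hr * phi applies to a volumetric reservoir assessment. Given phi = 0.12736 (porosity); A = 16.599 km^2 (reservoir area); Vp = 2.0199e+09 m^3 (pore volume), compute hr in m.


hr = Vp / (A * 1e6 * phi)
hr = 2.0199e+09 / (16.599 * 1e6 * 0.12736)
hr = 955.47 m


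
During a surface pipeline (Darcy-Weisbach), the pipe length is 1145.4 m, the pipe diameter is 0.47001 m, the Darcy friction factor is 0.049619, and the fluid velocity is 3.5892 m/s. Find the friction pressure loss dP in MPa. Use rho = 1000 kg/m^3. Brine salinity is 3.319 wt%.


dP = f * (L/D) * (rho*vel^2/2) / 1000
dP = 0.049619 * (1145.4/0.47001) * (1000*3.5892^2/2) / 1000
dP = 778.8672 kPa
Convert: 778.8672 kPa * 0.001 = 0.77887 MPa
dP = 0.77887 MPa


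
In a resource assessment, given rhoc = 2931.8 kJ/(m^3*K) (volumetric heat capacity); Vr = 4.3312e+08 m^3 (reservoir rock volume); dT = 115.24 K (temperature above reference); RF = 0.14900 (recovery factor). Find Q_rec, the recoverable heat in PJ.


Step 1: Q_s = Vr*rhoc*dT/1e12 = 4.3312e+08*2931.8*115.24/1e12 = 146.3342 PJ
Step 2: Q_rec = Q_s * RF = 146.3342 * 0.149 = 21.804 PJ
Q_rec = 21.804 PJ


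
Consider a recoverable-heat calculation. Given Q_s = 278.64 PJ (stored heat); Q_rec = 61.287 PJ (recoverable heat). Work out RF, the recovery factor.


RF = Q_rec / Q_s
RF = 61.287 / 278.64
RF = 0.21995


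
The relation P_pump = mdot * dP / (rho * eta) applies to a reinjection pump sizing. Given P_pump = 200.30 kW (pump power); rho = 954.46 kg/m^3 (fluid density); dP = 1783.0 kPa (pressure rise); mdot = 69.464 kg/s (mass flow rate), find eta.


eta = mdot * dP / (rho * P_pump)
eta = 69.464 * 1783.0 / (954.46 * 200.30)
eta = 0.64785


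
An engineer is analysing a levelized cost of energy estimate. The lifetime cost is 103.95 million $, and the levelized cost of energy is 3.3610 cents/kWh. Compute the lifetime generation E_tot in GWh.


E_tot = C_tot / LCOE * 100
E_tot = 103.95 / 3.3610 * 100
E_tot = 3092.8 GWh


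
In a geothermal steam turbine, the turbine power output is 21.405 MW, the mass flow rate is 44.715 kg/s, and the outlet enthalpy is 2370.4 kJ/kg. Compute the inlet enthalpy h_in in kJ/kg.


h_in = h_out + P * 1000 / mdot
h_in = 2370.4 + 21.405 * 1000 / 44.715
h_in = 2849.1 kJ/kg


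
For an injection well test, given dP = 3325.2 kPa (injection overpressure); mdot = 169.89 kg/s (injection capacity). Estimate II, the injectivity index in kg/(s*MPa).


II = mdot * 1000 / dP
II = 169.89 * 1000 / 3325.2
II = 51.092 kg/(s*MPa)


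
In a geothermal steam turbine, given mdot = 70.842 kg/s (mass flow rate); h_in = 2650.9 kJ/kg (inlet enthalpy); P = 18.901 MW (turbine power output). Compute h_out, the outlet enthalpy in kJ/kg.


h_out = h_in - P * 1000 / mdot
h_out = 2650.9 - 18.901 * 1000 / 70.842
h_out = 2384.1 kJ/kg


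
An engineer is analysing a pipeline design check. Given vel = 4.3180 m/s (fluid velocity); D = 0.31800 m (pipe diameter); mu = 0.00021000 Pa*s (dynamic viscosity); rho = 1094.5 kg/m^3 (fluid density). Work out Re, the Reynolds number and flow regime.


Step 1: Re = rho*vel*D/mu = 1094.5*4.318*0.318/0.00021 = 7.1566e+06
Step 2: Re = 7.1566e+06 > 4000, so flow is turbulent.
Re = 7.1566e+06 (turbulent)


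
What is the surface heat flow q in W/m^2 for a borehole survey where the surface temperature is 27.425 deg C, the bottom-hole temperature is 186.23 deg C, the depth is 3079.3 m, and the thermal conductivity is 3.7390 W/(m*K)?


Step 1: grad = (T_d - T_surf)/d * 1000 = (186.23 - 27.425)/3079.3 * 1000 = 51.57179 deg C/km
Step 2: q = k * grad / 1000 = 3.739 * 51.57179 / 1000 = 0.19283 W/m^2
q = 0.19283 W/m^2


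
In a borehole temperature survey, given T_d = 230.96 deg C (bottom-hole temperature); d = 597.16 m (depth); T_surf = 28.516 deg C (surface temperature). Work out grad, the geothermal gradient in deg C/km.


grad = (T_d - T_surf) / d * 1000
grad = (230.96 - 28.516) / 597.16 * 1000
grad = 339.01 deg C/km


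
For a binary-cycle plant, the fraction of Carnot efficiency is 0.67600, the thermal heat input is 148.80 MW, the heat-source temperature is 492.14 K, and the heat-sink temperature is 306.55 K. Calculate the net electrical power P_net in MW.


Step 1: eta = (1 - Tc/Th)*f = (1 - 306.55/492.14)*0.676 = 0.2549251
Step 2: P_net = eta * Q_in = 0.2549251 * 148.8 = 37.933 MW
P_net = 37.933 MW


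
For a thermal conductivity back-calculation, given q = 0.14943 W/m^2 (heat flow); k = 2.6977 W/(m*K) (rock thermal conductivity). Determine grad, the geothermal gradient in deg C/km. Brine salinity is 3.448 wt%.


grad = q / k * 1000
grad = 0.14943 / 2.6977 * 1000
grad = 55.392 deg C/km


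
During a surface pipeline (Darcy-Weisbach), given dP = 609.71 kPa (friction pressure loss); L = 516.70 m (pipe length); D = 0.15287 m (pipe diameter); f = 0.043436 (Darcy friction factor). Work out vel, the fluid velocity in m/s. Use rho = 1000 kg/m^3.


vel = sqrt(dP*1000*2*D / (f*L*rho))
vel = sqrt(609.71*1000*2*0.15287 / (0.043436*516.70*1000))
vel = 2.8820 m/s


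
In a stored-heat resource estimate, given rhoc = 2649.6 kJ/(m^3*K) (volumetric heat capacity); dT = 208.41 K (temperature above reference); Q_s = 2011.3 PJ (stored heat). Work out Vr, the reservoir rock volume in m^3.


Vr = Q_s * 1e12 / (rhoc * dT)
Vr = 2011.3 * 1e12 / (2649.6 * 208.41)
Vr = 3.6423e+09 m^3


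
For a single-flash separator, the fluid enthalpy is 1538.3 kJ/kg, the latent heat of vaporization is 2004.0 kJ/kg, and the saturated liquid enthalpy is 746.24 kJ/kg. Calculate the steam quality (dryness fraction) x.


x = (h - hf) / hfg
x = (1538.3 - 746.24) / 2004.0
x = 0.39524


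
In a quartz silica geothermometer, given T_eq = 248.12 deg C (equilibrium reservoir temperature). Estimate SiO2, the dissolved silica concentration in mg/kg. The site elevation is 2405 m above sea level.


SiO2 = 10^(5.19 - 1309/(T_eq + 273.15))
SiO2 = 10^(5.19 - 1309/(248.12 + 273.15))
SiO2 = 477.34 mg/kg


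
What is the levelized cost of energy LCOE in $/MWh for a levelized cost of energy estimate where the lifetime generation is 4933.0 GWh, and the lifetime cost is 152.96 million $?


LCOE = C_tot / E_tot * 100
LCOE = 152.96 / 4933.0 * 100
LCOE = 3.100750 cents/kWh
Convert: 3.100750 cents/kWh * 10.0 = 31.008 $/MWh
LCOE = 31.008 $/MWh


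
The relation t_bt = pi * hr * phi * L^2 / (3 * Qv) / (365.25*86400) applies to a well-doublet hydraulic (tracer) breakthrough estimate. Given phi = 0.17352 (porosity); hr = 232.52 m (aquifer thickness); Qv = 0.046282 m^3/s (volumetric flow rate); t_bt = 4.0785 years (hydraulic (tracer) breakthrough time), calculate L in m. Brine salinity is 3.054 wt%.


L = sqrt(t_bt*365.25*86400*3*Qv / (pi*hr*phi))
L = sqrt(4.0785*365.25*86400*3*0.046282 / (pi*232.52*0.17352))
L = 375.48 m


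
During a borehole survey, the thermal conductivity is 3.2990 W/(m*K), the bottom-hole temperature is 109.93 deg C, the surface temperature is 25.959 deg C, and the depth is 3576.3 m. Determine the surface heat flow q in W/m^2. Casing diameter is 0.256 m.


Step 1: grad = (T_d - T_surf)/d * 1000 = (109.93 - 25.959)/3576.3 * 1000 = 23.47985 deg C/km
Step 2: q = k * grad / 1000 = 3.299 * 23.47985 / 1000 = 0.077460 W/m^2
q = 0.077460 W/m^2


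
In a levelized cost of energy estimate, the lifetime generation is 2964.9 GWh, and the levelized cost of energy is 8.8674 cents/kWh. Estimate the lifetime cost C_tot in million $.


C_tot = LCOE / 100 * E_tot
C_tot = 8.8674 / 100 * 2964.9
C_tot = 262.91 million $


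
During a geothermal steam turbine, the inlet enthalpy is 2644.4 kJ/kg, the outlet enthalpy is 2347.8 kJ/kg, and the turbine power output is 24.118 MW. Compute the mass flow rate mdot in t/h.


mdot = P * 1000 / (h_in - h_out)
mdot = 24.118 * 1000 / (2644.4 - 2347.8)
mdot = 81.31490 kg/s
Convert: 81.31490 kg/s * 3.6 = 292.73 t/h
mdot = 292.73 t/h


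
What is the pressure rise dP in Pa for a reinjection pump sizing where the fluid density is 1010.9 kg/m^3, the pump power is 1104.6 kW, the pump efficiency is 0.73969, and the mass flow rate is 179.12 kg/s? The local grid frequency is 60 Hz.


dP = P_pump * rho * eta / mdot
dP = 1104.6 * 1010.9 * 0.73969 / 179.12
dP = 4611.252 kPa
Convert: 4611.252 kPa * 1000.0 = 4.6113e+06 Pa
dP = 4.6113e+06 Pa


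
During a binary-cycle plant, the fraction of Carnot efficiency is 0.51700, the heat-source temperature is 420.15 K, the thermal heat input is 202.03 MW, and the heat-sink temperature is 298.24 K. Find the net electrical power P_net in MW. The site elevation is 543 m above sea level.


Step 1: eta = (1 - Tc/Th)*f = (1 - 298.24/420.15)*0.517 = 0.1500118
Step 2: P_net = eta * Q_in = 0.1500118 * 202.03 = 30.307 MW
P_net = 30.307 MW


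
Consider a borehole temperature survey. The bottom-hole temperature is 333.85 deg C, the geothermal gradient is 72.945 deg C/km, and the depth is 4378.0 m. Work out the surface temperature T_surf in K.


T_surf = T_d - grad * d / 1000
T_surf = 333.85 - 72.945 * 4378.0 / 1000
T_surf = 14.49679 deg C
Convert to K: 14.49679 + 273.15 = 287.65 K
T_surf = 287.65 K


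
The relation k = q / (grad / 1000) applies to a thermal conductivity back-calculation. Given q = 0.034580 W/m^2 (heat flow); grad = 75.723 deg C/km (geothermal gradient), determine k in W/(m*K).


k = q / (grad / 1000)
k = 0.034580 / (75.723 / 1000)
k = 0.45666 W/(m*K)


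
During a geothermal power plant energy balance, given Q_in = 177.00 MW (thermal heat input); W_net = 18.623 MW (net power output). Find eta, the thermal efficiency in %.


eta = W_net / Q_in * 100
eta = 18.623 / 177.00 * 100
eta = 10.521 %


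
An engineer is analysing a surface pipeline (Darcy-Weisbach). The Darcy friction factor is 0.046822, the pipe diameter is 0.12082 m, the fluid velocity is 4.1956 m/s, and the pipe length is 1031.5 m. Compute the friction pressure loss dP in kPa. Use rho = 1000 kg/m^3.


dP = f * (L/D) * (rho*vel^2/2) / 1000
dP = 0.046822 * (1031.5/0.12082) * (1000*4.1956^2/2) / 1000
dP = 3518.3 kPa


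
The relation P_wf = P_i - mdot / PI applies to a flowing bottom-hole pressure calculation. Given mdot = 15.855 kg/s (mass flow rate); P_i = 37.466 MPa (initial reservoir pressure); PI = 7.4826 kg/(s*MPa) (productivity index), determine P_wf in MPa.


P_wf = P_i - mdot / PI
P_wf = 37.466 - 15.855 / 7.4826
P_wf = 35.347 MPa


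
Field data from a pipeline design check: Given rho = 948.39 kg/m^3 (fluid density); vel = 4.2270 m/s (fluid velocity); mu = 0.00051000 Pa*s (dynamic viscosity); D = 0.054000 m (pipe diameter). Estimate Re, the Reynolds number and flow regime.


Step 1: Re = rho*vel*D/mu = 948.39*4.227*0.054/0.00051 = 4.2447e+05
Step 2: Re = 4.2447e+05 > 4000, so flow is turbulent.
Re = 4.2447e+05 (turbulent)


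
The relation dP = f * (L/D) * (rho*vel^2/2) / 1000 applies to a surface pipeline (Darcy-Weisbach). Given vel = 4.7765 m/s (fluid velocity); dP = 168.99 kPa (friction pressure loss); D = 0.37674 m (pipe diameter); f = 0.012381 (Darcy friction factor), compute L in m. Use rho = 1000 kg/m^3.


L = dP*1000*D / (f*rho*vel^2/2)
L = 168.99*1000*0.37674 / (0.012381*1000*4.7765^2/2)
L = 450.77 m


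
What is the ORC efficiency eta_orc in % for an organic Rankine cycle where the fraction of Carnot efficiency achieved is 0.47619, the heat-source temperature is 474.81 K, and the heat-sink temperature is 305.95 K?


eta_orc = (1 - Tc/Th) * f * 100
eta_orc = (1 - 305.95/474.81) * 0.47619 * 100
eta_orc = 16.935 %


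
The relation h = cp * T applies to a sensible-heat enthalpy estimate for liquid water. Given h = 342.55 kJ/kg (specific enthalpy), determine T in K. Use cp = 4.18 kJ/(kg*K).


T = h / cp
T = 342.55 / 4.18
T = 81.94976 deg C
Convert to K: 81.94976 + 273.15 = 355.10 K
T = 355.10 K


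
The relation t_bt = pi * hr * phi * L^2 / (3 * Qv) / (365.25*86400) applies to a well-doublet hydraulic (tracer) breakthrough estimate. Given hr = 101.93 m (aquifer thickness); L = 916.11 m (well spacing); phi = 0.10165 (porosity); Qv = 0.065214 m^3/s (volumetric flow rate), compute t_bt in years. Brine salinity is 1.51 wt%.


t_bt = pi * hr * phi * L^2 / (3 * Qv) / (365.25*86400)
t_bt = pi * 101.93 * 0.10165 * 916.11^2 / (3 * 0.065214) / (365.25*86400)
t_bt = 4.4247 years


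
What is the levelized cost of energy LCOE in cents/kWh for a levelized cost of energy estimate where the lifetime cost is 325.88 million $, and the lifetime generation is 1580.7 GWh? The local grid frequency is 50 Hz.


LCOE = C_tot / E_tot * 100
LCOE = 325.88 / 1580.7 * 100
LCOE = 20.616 cents/kWh


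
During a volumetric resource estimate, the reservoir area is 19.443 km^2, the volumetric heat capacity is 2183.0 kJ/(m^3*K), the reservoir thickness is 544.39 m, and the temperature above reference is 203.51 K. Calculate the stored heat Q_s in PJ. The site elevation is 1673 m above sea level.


Step 1: Vr = A*1e6*hr = 19.443*1e6*544.39 = 1.058457e+10 m^3
Step 2: Q_s = Vr*rhoc*dT/1e12 = 1.058457e+10*2183.0*203.51/1e12 = 4702.3 PJ
Q_s = 4702.3 PJ


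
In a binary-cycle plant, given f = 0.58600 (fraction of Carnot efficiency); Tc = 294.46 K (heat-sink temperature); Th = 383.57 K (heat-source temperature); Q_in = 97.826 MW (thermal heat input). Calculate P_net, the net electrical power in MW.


Step 1: eta = (1 - Tc/Th)*f = (1 - 294.46/383.57)*0.586 = 0.1361380
Step 2: P_net = eta * Q_in = 0.1361380 * 97.826 = 13.318 MW
P_net = 13.318 MW


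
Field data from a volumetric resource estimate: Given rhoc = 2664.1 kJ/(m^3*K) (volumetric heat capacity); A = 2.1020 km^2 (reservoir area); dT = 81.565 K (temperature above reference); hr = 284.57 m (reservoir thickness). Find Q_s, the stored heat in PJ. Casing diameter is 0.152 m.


Step 1: Vr = A*1e6*hr = 2.102*1e6*284.57 = 5.981661e+08 m^3
Step 2: Q_s = Vr*rhoc*dT/1e12 = 5.981661e+08*2664.1*81.565/1e12 = 129.98 PJ
Q_s = 129.98 PJ


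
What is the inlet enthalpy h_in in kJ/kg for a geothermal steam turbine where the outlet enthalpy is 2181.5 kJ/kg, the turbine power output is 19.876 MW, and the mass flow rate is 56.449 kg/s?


h_in = h_out + P * 1000 / mdot
h_in = 2181.5 + 19.876 * 1000 / 56.449
h_in = 2533.6 kJ/kg


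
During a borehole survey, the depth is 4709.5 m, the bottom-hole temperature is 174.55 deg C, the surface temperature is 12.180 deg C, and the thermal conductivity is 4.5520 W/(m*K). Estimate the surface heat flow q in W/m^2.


Step 1: grad = (T_d - T_surf)/d * 1000 = (174.55 - 12.18)/4709.5 * 1000 = 34.47712 deg C/km
Step 2: q = k * grad / 1000 = 4.552 * 34.47712 / 1000 = 0.15694 W/m^2
q = 0.15694 W/m^2


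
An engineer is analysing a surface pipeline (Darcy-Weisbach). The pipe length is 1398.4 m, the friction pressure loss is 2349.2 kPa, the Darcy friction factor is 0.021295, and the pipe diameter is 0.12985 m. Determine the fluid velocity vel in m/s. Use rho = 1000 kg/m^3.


vel = sqrt(dP*1000*2*D / (f*L*rho))
vel = sqrt(2349.2*1000*2*0.12985 / (0.021295*1398.4*1000))
vel = 4.5263 m/s


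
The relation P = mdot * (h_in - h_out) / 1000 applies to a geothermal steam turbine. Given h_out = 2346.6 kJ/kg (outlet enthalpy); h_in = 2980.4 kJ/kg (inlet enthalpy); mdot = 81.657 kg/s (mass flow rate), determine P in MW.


P = mdot * (h_in - h_out) / 1000
P = 81.657 * (2980.4 - 2346.6) / 1000
P = 51.754 MW


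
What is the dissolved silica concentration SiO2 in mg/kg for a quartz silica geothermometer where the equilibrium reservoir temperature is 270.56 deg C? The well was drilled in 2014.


SiO2 = 10^(5.19 - 1309/(T_eq + 273.15))
SiO2 = 10^(5.19 - 1309/(270.56 + 273.15))
SiO2 = 605.99 mg/kg


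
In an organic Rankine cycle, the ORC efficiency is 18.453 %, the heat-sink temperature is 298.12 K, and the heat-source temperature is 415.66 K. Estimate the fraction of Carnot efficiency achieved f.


f = (eta_orc/100) / (1 - Tc/Th)
f = (18.453/100) / (1 - 298.12/415.66)
f = 0.65256


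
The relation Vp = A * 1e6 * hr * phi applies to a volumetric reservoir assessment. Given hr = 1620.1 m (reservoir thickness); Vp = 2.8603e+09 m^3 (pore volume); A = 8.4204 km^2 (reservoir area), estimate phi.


phi = Vp / (A * 1e6 * hr)
phi = 2.8603e+09 / (8.4204 * 1e6 * 1620.1)
phi = 0.20967


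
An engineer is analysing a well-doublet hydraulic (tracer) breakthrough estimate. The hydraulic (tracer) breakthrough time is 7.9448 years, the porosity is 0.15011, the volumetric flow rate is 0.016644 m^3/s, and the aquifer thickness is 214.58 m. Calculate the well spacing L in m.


L = sqrt(t_bt*365.25*86400*3*Qv / (pi*hr*phi))
L = sqrt(7.9448*365.25*86400*3*0.016644 / (pi*214.58*0.15011))
L = 351.73 m


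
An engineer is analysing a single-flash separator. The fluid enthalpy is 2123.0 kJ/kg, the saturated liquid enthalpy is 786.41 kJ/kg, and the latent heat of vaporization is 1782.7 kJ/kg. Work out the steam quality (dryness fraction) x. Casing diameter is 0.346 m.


x = (h - hf) / hfg
x = (2123.0 - 786.41) / 1782.7
x = 0.74976


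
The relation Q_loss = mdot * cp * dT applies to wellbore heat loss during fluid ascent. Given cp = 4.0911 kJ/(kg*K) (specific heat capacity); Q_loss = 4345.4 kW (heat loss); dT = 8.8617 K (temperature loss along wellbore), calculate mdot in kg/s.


mdot = Q_loss / (cp * dT)
mdot = 4345.4 / (4.0911 * 8.8617)
mdot = 119.86 kg/s


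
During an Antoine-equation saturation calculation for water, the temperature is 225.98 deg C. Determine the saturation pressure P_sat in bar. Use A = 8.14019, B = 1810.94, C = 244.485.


P_sat = 10^(A - B/(C + T)) / 760 * 0.101325
P_sat = 10^(8.14019 - 1810.94/(244.485 + 225.98)) / 760 * 0.101325
P_sat = 2.605179 MPa
Convert: 2.605179 MPa * 10.0 = 26.052 bar
P_sat = 26.052 bar


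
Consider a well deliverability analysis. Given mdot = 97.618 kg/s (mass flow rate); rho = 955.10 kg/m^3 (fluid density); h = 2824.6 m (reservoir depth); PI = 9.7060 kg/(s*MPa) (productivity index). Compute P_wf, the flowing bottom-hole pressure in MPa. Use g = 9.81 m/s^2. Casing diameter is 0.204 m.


Step 1: P_i = rho*g*h/1e6 = 955.1*9.81*2824.6/1e6 = 26.46518 MPa
Step 2: P_wf = P_i - mdot/PI = 26.46518 - 97.618/9.706 = 16.408 MPa
P_wf = 16.408 MPa


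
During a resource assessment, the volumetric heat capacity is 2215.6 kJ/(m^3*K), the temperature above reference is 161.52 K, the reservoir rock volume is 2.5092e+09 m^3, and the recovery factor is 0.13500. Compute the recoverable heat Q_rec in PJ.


Step 1: Q_s = Vr*rhoc*dT/1e12 = 2.5092e+09*2215.6*161.52/1e12 = 897.9516 PJ
Step 2: Q_rec = Q_s * RF = 897.9516 * 0.135 = 121.22 PJ
Q_rec = 121.22 PJ


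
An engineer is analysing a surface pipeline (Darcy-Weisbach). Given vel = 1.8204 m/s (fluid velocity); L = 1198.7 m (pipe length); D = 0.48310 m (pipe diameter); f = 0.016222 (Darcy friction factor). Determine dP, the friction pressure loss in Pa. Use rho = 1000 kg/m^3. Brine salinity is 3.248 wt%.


dP = f * (L/D) * (rho*vel^2/2) / 1000
dP = 0.016222 * (1198.7/0.48310) * (1000*1.8204^2/2) / 1000
dP = 66.69319 kPa
Convert: 66.69319 kPa * 1000.0 = 66693 Pa
dP = 66693 Pa


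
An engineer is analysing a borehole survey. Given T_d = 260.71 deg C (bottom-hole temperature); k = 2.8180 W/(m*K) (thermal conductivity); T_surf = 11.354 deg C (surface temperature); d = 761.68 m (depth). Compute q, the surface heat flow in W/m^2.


Step 1: grad = (T_d - T_surf)/d * 1000 = (260.71 - 11.354)/761.68 * 1000 = 327.3763 deg C/km
Step 2: q = k * grad / 1000 = 2.818 * 327.3763 / 1000 = 0.92255 W/m^2
q = 0.92255 W/m^2


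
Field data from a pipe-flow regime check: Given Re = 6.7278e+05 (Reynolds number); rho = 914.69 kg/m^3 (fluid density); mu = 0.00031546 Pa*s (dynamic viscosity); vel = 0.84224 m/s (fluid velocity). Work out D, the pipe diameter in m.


D = Re * mu / (rho * vel)
D = 6.7278e+05 * 0.00031546 / (914.69 * 0.84224)
D = 0.27549 m


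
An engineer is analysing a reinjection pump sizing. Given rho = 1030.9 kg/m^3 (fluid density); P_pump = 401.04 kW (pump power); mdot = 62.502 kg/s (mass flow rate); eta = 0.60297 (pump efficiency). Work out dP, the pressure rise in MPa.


dP = P_pump * rho * eta / mdot
dP = 401.04 * 1030.9 * 0.60297 / 62.502
dP = 3988.467 kPa
Convert: 3988.467 kPa * 0.001 = 3.9885 MPa
dP = 3.9885 MPa


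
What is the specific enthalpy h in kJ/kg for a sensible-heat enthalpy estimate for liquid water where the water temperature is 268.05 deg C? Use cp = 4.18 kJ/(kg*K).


h = cp * T
h = 4.18 * 268.05
h = 1120.4 kJ/kg


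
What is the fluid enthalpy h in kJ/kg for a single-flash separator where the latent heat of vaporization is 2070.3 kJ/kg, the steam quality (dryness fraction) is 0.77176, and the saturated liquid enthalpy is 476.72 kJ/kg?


h = hf + x * hfg
h = 476.72 + 0.77176 * 2070.3
h = 2074.5 kJ/kg


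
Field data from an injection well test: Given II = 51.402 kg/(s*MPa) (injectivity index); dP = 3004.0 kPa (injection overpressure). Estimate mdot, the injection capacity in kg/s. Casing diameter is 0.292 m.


mdot = II * dP / 1000
mdot = 51.402 * 3004.0 / 1000
mdot = 154.41 kg/s


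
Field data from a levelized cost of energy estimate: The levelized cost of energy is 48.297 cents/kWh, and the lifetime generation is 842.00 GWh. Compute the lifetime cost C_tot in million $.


C_tot = LCOE / 100 * E_tot
C_tot = 48.297 / 100 * 842.00
C_tot = 406.66 million $


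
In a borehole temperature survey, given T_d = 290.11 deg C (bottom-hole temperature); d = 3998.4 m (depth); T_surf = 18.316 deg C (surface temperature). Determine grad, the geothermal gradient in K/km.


grad = (T_d - T_surf) / d * 1000
grad = (290.11 - 18.316) / 3998.4 * 1000
grad = 67.97569 deg C/km
Convert: 67.97569 deg C/km * 1.0 = 67.976 K/km
grad = 67.976 K/km


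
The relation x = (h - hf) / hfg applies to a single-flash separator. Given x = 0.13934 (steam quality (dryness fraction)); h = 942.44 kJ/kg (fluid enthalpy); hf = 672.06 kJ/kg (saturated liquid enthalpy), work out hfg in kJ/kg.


hfg = (h - hf) / x
hfg = (942.44 - 672.06) / 0.13934
hfg = 1940.4 kJ/kg


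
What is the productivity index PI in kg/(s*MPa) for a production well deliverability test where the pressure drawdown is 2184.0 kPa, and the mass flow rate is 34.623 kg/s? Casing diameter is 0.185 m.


PI = mdot * 1000 / dP
PI = 34.623 * 1000 / 2184.0
PI = 15.853 kg/(s*MPa)


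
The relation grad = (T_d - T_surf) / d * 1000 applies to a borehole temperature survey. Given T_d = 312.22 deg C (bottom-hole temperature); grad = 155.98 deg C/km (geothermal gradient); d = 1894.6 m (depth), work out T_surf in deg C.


T_surf = T_d - grad * d / 1000
T_surf = 312.22 - 155.98 * 1894.6 / 1000
T_surf = 16.700 deg C


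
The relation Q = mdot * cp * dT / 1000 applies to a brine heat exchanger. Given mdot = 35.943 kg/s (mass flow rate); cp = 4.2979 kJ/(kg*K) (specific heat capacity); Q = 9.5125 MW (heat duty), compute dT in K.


dT = Q * 1000 / (mdot * cp)
dT = 9.5125 * 1000 / (35.943 * 4.2979)
dT = 61.578 K


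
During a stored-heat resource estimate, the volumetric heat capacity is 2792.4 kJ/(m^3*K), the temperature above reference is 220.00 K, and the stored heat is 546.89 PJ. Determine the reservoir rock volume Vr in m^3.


Vr = Q_s * 1e12 / (rhoc * dT)
Vr = 546.89 * 1e12 / (2792.4 * 220.00)
Vr = 8.9022e+08 m^3


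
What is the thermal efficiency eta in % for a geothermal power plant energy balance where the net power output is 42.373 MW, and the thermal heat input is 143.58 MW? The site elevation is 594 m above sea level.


eta = W_net / Q_in * 100
eta = 42.373 / 143.58 * 100
eta = 29.512 %


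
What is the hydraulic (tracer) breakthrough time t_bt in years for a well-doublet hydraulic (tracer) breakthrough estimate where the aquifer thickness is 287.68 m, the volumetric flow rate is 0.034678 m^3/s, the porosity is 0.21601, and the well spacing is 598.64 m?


t_bt = pi * hr * phi * L^2 / (3 * Qv) / (365.25*86400)
t_bt = pi * 287.68 * 0.21601 * 598.64^2 / (3 * 0.034678) / (365.25*86400)
t_bt = 21.310 years


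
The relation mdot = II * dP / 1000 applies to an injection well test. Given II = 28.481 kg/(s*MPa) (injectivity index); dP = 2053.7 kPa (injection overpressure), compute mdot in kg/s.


mdot = II * dP / 1000
mdot = 28.481 * 2053.7 / 1000
mdot = 58.491 kg/s


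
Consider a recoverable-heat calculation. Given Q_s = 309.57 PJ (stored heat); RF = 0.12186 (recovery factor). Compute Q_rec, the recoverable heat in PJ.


Q_rec = Q_s * RF
Q_rec = 309.57 * 0.12186
Q_rec = 37.724 PJ


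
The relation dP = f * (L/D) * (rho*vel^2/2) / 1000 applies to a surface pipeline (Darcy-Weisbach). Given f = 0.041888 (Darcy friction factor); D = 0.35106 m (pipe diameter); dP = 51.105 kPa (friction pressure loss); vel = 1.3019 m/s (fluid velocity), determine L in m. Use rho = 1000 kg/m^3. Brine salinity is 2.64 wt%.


L = dP*1000*D / (f*rho*vel^2/2)
L = 51.105*1000*0.35106 / (0.041888*1000*1.3019^2/2)
L = 505.39 m


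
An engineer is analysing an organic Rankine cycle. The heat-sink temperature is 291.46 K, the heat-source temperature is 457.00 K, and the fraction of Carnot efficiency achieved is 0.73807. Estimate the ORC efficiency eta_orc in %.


eta_orc = (1 - Tc/Th) * f * 100
eta_orc = (1 - 291.46/457.00) * 0.73807 * 100
eta_orc = 26.735 %


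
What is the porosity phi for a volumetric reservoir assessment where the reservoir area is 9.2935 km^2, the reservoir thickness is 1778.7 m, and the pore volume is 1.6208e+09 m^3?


phi = Vp / (A * 1e6 * hr)
phi = 1.6208e+09 / (9.2935 * 1e6 * 1778.7)
phi = 0.098050


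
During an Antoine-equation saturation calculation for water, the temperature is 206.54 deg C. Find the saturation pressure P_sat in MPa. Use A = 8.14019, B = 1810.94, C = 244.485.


P_sat = 10^(A - B/(C + T)) / 760 * 0.101325
P_sat = 10^(8.14019 - 1810.94/(244.485 + 206.54)) / 760 * 0.101325
P_sat = 1.7780 MPa


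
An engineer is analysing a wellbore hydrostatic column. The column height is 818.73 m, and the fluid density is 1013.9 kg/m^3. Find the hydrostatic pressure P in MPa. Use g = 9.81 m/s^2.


P = rho * g * h / 1e6
P = 1013.9 * 9.81 * 818.73 / 1e6
P = 8.1434 MPa


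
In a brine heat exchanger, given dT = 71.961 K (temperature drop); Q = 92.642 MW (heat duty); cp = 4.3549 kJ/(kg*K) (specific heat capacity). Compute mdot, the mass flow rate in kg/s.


mdot = Q * 1000 / (cp * dT)
mdot = 92.642 * 1000 / (4.3549 * 71.961)
mdot = 295.62 kg/s


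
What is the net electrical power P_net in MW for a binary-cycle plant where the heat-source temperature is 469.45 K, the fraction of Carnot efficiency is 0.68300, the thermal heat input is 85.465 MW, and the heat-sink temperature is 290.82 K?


Step 1: eta = (1 - Tc/Th)*f = (1 - 290.82/469.45)*0.683 = 0.2598877
Step 2: P_net = eta * Q_in = 0.2598877 * 85.465 = 22.211 MW
P_net = 22.211 MW


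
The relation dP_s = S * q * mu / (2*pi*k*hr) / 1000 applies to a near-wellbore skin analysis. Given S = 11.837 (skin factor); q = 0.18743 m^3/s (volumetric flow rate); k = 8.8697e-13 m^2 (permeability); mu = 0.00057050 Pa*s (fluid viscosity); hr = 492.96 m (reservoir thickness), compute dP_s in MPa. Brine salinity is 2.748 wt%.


dP_s = S * q * mu / (2*pi*k*hr) / 1000
dP_s = 11.837 * 0.18743 * 0.00057050 / (2*pi*8.8697e-13*492.96) / 1000
dP_s = 460.7188 kPa
Convert: 460.7188 kPa * 0.001 = 0.46072 MPa
dP_s = 0.46072 MPa


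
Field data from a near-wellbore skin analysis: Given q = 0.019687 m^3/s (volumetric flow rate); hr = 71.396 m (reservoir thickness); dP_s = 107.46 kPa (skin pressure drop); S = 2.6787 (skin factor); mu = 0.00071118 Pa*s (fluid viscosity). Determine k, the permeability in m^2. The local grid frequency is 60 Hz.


k = S*q*mu / (2*pi*dP_s*1000*hr)
k = 2.6787*0.019687*0.00071118 / (2*pi*107.46*1000*71.396)
k = 7.7801e-13 m^2


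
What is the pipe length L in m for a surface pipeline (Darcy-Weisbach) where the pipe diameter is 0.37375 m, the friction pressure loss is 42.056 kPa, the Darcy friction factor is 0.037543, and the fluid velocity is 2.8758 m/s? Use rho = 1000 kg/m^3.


L = dP*1000*D / (f*rho*vel^2/2)
L = 42.056*1000*0.37375 / (0.037543*1000*2.8758^2/2)
L = 101.25 m


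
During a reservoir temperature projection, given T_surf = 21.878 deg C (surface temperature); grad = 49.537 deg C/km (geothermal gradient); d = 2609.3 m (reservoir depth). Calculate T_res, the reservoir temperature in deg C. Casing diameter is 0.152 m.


T_res = T_surf + grad * d / 1000
T_res = 21.878 + 49.537 * 2609.3 / 1000
T_res = 151.13 deg C


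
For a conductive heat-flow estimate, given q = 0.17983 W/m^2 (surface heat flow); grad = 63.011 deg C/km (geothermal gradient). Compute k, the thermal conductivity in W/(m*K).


k = q * 1000 / grad
k = 0.17983 * 1000 / 63.011
k = 2.8539 W/(m*K)


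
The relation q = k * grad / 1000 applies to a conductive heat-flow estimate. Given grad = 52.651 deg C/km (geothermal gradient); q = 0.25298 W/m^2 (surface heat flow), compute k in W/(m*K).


k = q * 1000 / grad
k = 0.25298 * 1000 / 52.651
k = 4.8048 W/(m*K)


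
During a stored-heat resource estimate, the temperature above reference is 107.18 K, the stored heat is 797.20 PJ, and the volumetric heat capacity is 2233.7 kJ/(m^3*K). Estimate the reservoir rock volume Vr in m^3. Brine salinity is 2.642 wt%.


Vr = Q_s * 1e12 / (rhoc * dT)
Vr = 797.20 * 1e12 / (2233.7 * 107.18)
Vr = 3.3299e+09 m^3


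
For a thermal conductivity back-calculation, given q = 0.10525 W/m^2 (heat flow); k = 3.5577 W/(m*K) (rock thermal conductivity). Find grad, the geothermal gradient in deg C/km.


grad = q / k * 1000
grad = 0.10525 / 3.5577 * 1000
grad = 29.584 deg C/km


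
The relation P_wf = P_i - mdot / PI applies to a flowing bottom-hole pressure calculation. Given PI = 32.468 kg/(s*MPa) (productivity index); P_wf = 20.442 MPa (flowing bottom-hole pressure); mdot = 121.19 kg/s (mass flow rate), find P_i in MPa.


P_i = P_wf + mdot / PI
P_i = 20.442 + 121.19 / 32.468
P_i = 24.175 MPa


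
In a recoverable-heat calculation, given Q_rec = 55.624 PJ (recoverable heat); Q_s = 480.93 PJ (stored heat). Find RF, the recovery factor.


RF = Q_rec / Q_s
RF = 55.624 / 480.93
RF = 0.11566


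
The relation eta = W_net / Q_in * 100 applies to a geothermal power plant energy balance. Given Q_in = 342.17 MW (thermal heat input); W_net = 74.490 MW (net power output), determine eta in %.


eta = W_net / Q_in * 100
eta = 74.490 / 342.17 * 100
eta = 21.770 %


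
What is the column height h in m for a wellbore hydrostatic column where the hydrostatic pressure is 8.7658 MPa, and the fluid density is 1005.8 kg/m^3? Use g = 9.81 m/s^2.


h = P * 1e6 / (g * rho)
h = 8.7658 * 1e6 / (9.81 * 1005.8)
h = 888.40 m


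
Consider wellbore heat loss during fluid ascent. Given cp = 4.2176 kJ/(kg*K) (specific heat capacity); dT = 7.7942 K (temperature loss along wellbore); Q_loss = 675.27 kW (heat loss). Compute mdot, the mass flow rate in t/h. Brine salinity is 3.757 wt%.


mdot = Q_loss / (cp * dT)
mdot = 675.27 / (4.2176 * 7.7942)
mdot = 20.54190 kg/s
Convert: 20.54190 kg/s * 3.6 = 73.951 t/h
mdot = 73.951 t/h


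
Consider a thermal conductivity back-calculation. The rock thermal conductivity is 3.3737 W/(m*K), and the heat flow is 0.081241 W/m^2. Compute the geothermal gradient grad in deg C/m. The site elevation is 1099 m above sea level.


grad = q / k * 1000
grad = 0.081241 / 3.3737 * 1000
grad = 24.08068 deg C/km
Convert: 24.08068 deg C/km * 0.001 = 0.024081 deg C/m
grad = 0.024081 deg C/m


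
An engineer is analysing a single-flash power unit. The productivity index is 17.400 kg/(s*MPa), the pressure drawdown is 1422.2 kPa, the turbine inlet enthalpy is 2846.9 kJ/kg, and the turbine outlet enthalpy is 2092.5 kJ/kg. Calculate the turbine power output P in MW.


Step 1: mdot = PI * dP / 1000 = 17.4 * 1422.2 / 1000 = 24.74628 kg/s
Step 2: P = mdot*(h_in - h_out)/1000 = 24.74628*(2846.9 - 2092.5)/1000 = 18.669 MW
P = 18.669 MW


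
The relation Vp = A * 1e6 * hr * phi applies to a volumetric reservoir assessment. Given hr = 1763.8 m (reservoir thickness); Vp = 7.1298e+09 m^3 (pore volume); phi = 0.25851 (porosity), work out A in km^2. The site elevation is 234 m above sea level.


A = Vp / (1e6 * hr * phi)
A = 7.1298e+09 / (1e6 * 1763.8 * 0.25851)
A = 15.637 km^2


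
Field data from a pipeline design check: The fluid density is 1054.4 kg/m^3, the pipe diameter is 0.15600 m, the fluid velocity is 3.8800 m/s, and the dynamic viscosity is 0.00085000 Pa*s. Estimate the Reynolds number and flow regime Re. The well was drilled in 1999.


Step 1: Re = rho*vel*D/mu = 1054.4*3.88*0.156/0.00085 = 7.5083e+05
Step 2: Re = 7.5083e+05 > 4000, so flow is turbulent.
Re = 7.5083e+05 (turbulent)


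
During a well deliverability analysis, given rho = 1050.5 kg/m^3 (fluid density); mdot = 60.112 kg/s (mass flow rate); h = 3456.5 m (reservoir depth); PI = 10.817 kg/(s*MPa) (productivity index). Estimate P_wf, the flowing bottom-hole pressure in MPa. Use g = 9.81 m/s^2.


Step 1: P_i = rho*g*h/1e6 = 1050.5*9.81*3456.5/1e6 = 35.62063 MPa
Step 2: P_wf = P_i - mdot/PI = 35.62063 - 60.112/10.817 = 30.063 MPa
P_wf = 30.063 MPa


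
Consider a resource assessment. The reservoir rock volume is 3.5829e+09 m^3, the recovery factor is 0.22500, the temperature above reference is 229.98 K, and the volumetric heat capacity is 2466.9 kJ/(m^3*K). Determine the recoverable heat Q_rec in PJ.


Step 1: Q_s = Vr*rhoc*dT/1e12 = 3.5829e+09*2466.9*229.98/1e12 = 2032.714 PJ
Step 2: Q_rec = Q_s * RF = 2032.714 * 0.225 = 457.36 PJ
Q_rec = 457.36 PJ


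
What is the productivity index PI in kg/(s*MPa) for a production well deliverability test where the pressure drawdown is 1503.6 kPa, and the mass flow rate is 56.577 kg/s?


PI = mdot * 1000 / dP
PI = 56.577 * 1000 / 1503.6
PI = 37.628 kg/(s*MPa)


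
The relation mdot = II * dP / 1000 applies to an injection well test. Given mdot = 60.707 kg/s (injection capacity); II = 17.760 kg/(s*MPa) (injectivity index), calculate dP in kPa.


dP = mdot * 1000 / II
dP = 60.707 * 1000 / 17.760
dP = 3418.2 kPa


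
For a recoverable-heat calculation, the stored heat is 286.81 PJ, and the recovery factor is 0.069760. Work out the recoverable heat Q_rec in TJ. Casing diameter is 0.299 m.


Q_rec = Q_s * RF
Q_rec = 286.81 * 0.069760
Q_rec = 20.00787 PJ
Convert: 20.00787 PJ * 1000.0 = 20008 TJ
Q_rec = 20008 TJ


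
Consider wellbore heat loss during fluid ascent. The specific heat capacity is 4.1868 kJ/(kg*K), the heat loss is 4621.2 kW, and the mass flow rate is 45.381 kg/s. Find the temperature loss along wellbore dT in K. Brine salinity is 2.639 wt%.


dT = Q_loss / (mdot * cp)
dT = 4621.2 / (45.381 * 4.1868)
dT = 24.322 K


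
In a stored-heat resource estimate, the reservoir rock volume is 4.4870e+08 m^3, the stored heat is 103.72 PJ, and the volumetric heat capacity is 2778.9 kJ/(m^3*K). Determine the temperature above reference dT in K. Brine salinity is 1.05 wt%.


dT = Q_s * 1e12 / (Vr * rhoc)
dT = 103.72 * 1e12 / (4.4870e+08 * 2778.9)
dT = 83.183 K


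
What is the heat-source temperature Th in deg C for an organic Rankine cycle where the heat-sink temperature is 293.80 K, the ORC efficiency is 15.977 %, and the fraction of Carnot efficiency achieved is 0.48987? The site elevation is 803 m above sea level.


Th = Tc / (1 - (eta_orc/100)/f)
Th = 293.80 / (1 - (15.977/100)/0.48987)
Th = 436.0006 K
Convert to deg C: 436.0006 - 273.15 = 162.85 deg C
Th = 162.85 deg C


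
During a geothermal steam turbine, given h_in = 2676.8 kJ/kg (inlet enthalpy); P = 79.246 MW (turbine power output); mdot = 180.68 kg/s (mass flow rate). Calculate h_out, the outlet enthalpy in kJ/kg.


h_out = h_in - P * 1000 / mdot
h_out = 2676.8 - 79.246 * 1000 / 180.68
h_out = 2238.2 kJ/kg


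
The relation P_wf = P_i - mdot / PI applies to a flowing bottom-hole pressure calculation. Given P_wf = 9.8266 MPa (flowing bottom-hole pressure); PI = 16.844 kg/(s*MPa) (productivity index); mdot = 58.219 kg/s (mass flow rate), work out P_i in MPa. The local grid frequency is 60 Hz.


P_i = P_wf + mdot / PI
P_i = 9.8266 + 58.219 / 16.844
P_i = 13.283 MPa


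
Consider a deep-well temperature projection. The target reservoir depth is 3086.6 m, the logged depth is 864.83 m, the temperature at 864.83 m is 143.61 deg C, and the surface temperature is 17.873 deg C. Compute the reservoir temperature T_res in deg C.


Step 1: grad = (T_d1 - T_surf)/d1 * 1000 = (143.61 - 17.873)/864.83 * 1000 = 145.3893 deg C/km
Step 2: T_res = T_surf + grad*d2/1000 = 17.873 + 145.3893*3086.6/1000 = 466.63 deg C
T_res = 466.63 deg C
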